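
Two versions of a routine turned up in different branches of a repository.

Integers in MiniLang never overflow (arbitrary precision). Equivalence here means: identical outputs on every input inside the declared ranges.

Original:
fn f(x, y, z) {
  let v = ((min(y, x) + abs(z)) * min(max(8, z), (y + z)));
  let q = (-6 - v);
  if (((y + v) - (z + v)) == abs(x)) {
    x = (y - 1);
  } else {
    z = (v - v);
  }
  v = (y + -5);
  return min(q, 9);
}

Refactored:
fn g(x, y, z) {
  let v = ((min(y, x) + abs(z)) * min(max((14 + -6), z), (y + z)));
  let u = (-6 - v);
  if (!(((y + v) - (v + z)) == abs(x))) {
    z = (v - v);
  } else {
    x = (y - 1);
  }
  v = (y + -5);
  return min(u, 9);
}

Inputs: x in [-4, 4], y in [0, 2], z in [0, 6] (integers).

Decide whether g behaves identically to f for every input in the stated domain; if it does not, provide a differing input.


Equivalent — the differences include local variable names differ, and constant usage differs, and arithmetic usage differs, and boolean connective usage differs, yet no declared input distinguishes the two.
Tracing x=4, y=2, z=5: f: v := 49 | q := -55 | (((y + v) - (z + v)) == abs(x)): false | z := 0 | v := -3 | result -55 | g: v := 49 | u := -55 | (!(((y + v) - (v + z)) == abs(x))): true | z := 0 | v := -3 | result -55 — matching result -55.
Sweeping the whole domain (189 inputs) finds no disagreement.
verdict: equivalent


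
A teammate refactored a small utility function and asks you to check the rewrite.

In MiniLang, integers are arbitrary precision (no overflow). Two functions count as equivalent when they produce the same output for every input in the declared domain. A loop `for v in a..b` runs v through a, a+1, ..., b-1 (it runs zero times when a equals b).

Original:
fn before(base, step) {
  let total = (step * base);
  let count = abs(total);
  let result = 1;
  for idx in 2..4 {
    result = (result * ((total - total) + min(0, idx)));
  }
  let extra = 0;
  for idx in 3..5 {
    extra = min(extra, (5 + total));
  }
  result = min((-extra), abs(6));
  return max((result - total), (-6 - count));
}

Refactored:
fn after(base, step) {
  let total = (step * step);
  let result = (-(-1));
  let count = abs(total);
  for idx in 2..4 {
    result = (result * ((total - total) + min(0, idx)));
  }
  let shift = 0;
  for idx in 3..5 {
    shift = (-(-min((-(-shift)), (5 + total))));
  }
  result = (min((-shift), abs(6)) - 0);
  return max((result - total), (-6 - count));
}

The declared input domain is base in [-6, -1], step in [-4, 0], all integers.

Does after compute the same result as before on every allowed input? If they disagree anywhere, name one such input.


Run the pair on base=-6, step=-4.
before: total becomes 24; next count becomes 24; next result becomes 1; next at idx=2:; next result becomes 0; next at idx=3:; next result becomes 0; next extra becomes 0; next at idx=3:; next extra becomes 0; next at idx=4:; next extra becomes 0; next result becomes 0; next final value -24
after: total becomes 16; next result becomes 1; next count becomes 16; next at idx=2:; next result becomes 0; next at idx=3:; next result becomes 0; next shift becomes 0; next at idx=3:; next shift becomes 0; next at idx=4:; next shift becomes 0; next result becomes 0; next final value -16
-24 vs -16 — the two versions disagree here.
verdict: not equivalent; witness: base=-6, step=-4


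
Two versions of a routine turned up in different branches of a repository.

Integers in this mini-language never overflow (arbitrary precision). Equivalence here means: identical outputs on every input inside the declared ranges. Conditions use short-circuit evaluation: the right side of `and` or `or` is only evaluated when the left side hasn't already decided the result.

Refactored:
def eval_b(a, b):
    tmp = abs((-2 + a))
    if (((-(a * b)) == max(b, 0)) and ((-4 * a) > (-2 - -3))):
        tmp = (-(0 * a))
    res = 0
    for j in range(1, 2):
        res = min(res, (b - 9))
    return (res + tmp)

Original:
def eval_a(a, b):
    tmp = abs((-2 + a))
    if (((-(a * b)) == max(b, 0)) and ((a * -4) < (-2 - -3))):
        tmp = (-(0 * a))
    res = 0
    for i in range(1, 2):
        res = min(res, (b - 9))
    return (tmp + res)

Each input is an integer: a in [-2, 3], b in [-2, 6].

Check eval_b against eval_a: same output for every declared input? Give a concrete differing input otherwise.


a=-2, b=0 yields -5 from eval_a but -9 from eval_b.
verdict: not equivalent; witness: a=-2, b=0


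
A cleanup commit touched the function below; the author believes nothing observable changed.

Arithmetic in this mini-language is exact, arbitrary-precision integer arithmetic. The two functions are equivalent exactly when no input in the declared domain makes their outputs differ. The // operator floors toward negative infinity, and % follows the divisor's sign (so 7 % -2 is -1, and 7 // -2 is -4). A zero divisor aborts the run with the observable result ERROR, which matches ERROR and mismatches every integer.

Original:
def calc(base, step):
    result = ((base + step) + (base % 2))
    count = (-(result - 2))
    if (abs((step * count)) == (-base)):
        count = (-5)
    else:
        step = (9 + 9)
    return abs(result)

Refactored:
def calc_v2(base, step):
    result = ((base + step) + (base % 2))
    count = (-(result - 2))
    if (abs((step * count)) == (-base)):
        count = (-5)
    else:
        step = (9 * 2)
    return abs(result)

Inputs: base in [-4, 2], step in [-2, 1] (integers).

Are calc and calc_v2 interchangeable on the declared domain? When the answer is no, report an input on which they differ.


The two versions differ — the changes include arithmetic usage differs; also constant usage differs.
Tracing base=-1, step=-1: calc: result = -1; count = 3; (abs((step * count)) == (-base)) -> false; step = 18; return 1 | calc_v2: result = -1; count = 3; (abs((step * count)) == (-base)) -> false; step = 18; return 1 — matching result 1.
An exhaustive pass over the 28 declared inputs shows identical outputs.
verdict: equivalent


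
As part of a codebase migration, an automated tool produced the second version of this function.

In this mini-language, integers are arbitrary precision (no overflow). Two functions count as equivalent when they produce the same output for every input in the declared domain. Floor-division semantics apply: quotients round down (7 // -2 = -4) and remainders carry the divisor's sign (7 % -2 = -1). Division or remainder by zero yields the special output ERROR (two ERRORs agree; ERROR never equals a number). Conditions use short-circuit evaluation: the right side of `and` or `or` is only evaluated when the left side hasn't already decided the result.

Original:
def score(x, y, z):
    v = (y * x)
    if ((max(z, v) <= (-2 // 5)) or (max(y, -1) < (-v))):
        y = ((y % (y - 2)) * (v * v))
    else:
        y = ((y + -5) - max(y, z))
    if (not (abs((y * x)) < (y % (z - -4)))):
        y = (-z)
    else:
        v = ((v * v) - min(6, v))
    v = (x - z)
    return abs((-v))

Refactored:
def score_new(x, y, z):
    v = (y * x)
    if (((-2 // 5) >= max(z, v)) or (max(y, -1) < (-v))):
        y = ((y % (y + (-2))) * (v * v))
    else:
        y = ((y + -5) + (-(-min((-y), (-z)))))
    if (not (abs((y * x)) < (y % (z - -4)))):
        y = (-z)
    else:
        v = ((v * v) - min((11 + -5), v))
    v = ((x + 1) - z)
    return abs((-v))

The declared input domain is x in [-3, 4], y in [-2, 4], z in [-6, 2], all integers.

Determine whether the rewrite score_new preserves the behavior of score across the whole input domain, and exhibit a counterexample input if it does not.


On input x=-3, y=-2, z=-6, score returns 3 while score_new returns 4.
verdict: not equivalent; witness: x=-3, y=-2, z=-6


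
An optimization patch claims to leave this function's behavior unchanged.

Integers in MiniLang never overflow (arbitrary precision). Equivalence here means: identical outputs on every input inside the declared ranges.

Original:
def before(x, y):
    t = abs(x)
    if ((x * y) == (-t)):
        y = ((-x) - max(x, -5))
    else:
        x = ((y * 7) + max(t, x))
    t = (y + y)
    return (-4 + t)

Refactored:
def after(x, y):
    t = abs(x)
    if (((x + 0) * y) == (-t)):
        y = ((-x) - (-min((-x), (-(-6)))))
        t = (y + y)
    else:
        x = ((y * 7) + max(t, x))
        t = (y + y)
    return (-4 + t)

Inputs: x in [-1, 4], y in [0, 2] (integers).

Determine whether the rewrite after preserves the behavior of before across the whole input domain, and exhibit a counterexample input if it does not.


Equivalent. Although `-5` became `-6`, no input in the stated domain can expose it.
Across all 18 domain points the two functions coincide.
One worked example (x=0, y=2) — before: t becomes 0; next ((x * y) == (-t)) evaluates to true; next y becomes 0; next t becomes 0; next final value -4; after: t becomes 0; next (((x + 0) * y) == (-t)) evaluates to true; next y becomes 0; next t becomes 0; next final value -4; agreement on -4.
verdict: equivalent


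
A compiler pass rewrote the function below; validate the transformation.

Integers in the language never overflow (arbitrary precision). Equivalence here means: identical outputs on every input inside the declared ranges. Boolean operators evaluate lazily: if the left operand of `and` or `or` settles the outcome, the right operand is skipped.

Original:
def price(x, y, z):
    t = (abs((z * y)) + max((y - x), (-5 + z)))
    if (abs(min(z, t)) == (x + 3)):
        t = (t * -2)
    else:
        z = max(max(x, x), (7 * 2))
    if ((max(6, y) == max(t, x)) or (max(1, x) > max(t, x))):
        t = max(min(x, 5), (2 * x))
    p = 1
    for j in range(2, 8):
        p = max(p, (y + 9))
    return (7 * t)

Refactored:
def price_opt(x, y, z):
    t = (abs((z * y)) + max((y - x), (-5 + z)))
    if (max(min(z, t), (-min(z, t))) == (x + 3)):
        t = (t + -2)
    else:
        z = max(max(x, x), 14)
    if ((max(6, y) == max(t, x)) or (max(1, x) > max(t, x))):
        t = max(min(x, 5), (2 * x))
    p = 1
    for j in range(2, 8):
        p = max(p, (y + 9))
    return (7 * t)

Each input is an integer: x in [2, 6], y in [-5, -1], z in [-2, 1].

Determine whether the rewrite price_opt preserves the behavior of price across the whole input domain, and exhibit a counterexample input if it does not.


Try x=2, y=-5, z=0.
price: t = -5; (abs(min(z, t)) == (x + 3)) -> true; t = 10; ((max(6, y) == max(t, x)) or (max(1, x) > max(t, x))) -> false; p = 1; [j=2]; p = 4; [j=3]; p = 4; [j=4]; p = 4; [j=5]; p = 4; [j=6]; p = 4; [j=7]; p = 4; return 70
price_opt: t = -5; (max(min(z, t), (-min(z, t))) == (x + 3)) -> true; t = -7; ((max(6, y) == max(t, x)) or (max(1, x) > max(t, x))) -> false; p = 1; [j=2]; p = 4; [j=3]; p = 4; [j=4]; p = 4; [j=5]; p = 4; [j=6]; p = 4; [j=7]; p = 4; return -49
70 against -49: the behavior changed.
verdict: not equivalent; witness: x=2, y=-5, z=0


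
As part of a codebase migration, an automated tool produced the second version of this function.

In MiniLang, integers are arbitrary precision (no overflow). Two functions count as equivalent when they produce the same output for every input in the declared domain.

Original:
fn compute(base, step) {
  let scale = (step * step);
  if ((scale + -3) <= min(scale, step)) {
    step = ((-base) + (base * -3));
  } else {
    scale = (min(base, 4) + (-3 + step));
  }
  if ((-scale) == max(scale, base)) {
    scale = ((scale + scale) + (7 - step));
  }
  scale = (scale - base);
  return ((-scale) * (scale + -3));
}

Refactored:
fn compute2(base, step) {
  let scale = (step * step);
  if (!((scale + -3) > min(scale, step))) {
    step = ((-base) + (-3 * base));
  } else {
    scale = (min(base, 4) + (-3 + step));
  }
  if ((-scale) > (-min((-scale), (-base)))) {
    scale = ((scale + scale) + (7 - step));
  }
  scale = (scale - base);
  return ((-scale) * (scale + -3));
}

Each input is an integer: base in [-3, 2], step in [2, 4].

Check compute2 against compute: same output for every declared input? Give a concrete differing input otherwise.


Not equivalent: base=-3, step=3 separates them (0 vs 2).
compute: scale=9, then ((scale + -3) <= min(scale, step)) is false, then scale=-3, then ((-scale) == max(scale, base)) is false, then scale=0, then returns 0
compute2: scale=9, then (!((scale + -3) > min(scale, step))) is false, then scale=-3, then ((-scale) > (-min((-scale), (-base)))) is true, then scale=-2, then scale=1, then returns 2
verdict: not equivalent; witness: base=-3, step=3


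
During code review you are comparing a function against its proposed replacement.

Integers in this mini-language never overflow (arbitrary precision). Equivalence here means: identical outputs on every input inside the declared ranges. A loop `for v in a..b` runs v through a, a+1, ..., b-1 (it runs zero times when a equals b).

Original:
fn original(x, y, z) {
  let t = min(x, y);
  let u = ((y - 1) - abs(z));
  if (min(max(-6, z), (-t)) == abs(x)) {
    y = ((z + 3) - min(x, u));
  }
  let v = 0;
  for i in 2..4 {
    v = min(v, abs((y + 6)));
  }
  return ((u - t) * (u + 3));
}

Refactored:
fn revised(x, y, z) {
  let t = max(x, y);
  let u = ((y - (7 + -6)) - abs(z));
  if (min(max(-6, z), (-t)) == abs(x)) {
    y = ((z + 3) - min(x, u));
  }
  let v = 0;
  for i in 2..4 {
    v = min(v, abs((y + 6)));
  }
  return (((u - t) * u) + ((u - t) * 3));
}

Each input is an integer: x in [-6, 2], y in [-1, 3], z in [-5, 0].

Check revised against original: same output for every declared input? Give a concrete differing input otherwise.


At x=-6, y=-1, z=-5: original gives 4, revised gives 24.
verdict: not equivalent; witness: x=-6, y=-1, z=-5


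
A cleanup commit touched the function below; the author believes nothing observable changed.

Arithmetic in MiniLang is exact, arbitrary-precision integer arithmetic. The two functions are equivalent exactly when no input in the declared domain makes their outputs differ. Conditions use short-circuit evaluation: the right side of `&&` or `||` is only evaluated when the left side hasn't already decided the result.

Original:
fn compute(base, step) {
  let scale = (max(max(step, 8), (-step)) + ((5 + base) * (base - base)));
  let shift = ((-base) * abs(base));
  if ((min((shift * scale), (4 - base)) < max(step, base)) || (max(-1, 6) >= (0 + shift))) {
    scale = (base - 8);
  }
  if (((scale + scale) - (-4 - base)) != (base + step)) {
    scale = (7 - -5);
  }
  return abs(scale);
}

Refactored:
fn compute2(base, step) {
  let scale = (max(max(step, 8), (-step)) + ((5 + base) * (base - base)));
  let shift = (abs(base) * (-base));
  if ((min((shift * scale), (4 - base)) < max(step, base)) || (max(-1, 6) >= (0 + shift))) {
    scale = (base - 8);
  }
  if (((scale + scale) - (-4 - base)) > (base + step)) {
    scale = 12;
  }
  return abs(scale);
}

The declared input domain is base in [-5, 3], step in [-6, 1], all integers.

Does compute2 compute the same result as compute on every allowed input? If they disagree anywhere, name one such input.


Input base=-2, step=-6: 12 from compute versus 10 from compute2.
verdict: not equivalent; witness: base=-2, step=-6


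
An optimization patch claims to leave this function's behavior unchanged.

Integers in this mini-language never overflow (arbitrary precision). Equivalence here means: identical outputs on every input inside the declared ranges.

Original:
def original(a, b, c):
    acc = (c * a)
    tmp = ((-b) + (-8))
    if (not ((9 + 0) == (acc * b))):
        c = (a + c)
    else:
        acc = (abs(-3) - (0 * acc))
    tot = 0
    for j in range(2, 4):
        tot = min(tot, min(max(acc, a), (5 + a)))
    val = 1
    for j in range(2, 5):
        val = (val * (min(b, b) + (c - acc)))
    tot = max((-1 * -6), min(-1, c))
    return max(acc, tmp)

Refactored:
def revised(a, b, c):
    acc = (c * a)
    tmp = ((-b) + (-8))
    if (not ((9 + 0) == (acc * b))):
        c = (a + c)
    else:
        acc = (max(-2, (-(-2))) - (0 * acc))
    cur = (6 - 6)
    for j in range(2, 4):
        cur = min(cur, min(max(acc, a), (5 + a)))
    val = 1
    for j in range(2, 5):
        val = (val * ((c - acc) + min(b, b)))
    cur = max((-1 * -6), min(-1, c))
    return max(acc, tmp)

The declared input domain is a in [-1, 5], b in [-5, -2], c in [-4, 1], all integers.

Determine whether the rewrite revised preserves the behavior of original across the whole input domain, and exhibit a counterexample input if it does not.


Not equivalent: a=1, b=-3, c=-3 separates them (3 vs 2).
original: acc := -3 | tmp := -5 | (not ((9 + 0) == (acc * b))): false | acc := 3 | tot := 0 | iter j=2: | tot := 0 | iter j=3: | tot := 0 | val := 1 | iter j=2: | val := -9 | iter j=3: | val := 81 | iter j=4: | val := -729 | tot := 6 | result 3
revised: acc := -3 | tmp := -5 | (not ((9 + 0) == (acc * b))): false | acc := 2 | cur := 0 | iter j=2: | cur := 0 | iter j=3: | cur := 0 | val := 1 | iter j=2: | val := -8 | iter j=3: | val := 64 | iter j=4: | val := -512 | cur := 6 | result 2
verdict: not equivalent; witness: a=1, b=-3, c=-3


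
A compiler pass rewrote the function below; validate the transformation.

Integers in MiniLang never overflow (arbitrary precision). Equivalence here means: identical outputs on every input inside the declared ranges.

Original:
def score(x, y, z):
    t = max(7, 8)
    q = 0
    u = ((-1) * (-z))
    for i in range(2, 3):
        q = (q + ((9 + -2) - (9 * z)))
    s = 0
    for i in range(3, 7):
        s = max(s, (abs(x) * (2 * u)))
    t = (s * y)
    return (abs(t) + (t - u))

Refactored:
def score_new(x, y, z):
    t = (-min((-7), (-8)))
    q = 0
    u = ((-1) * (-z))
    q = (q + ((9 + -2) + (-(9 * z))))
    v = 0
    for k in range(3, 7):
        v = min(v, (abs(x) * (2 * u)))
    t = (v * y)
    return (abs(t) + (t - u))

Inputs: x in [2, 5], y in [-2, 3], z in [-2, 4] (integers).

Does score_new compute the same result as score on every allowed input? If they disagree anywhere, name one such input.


On input x=2, y=-2, z=-2, score returns 2 while score_new returns 34.
verdict: not equivalent; witness: x=2, y=-2, z=-2


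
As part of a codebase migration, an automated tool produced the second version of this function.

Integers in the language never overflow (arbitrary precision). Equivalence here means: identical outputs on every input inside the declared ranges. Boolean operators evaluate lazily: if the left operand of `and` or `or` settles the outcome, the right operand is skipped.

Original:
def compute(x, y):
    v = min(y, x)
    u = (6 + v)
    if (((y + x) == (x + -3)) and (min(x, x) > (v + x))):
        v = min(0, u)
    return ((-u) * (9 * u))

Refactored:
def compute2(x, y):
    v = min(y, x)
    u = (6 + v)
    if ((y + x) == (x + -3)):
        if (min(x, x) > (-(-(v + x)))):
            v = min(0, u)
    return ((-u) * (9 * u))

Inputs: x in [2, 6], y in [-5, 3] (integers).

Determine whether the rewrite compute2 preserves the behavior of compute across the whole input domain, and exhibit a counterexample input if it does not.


Equivalent — the differences include statement counts differ; branching structure differs; boolean connective usage differs, yet no declared input distinguishes the two.
One worked example (x=2, y=2) — compute: v becomes 2; next u becomes 8; next (((y + x) == (x + -3)) and (min(x, x) > (v + x))) evaluates to false; next final value -576; compute2: v becomes 2; next u becomes 8; next ((y + x) == (x + -3)) evaluates to false; next final value -576; agreement on -576.
Every one of the 45 inputs gives matching results.
verdict: equivalent


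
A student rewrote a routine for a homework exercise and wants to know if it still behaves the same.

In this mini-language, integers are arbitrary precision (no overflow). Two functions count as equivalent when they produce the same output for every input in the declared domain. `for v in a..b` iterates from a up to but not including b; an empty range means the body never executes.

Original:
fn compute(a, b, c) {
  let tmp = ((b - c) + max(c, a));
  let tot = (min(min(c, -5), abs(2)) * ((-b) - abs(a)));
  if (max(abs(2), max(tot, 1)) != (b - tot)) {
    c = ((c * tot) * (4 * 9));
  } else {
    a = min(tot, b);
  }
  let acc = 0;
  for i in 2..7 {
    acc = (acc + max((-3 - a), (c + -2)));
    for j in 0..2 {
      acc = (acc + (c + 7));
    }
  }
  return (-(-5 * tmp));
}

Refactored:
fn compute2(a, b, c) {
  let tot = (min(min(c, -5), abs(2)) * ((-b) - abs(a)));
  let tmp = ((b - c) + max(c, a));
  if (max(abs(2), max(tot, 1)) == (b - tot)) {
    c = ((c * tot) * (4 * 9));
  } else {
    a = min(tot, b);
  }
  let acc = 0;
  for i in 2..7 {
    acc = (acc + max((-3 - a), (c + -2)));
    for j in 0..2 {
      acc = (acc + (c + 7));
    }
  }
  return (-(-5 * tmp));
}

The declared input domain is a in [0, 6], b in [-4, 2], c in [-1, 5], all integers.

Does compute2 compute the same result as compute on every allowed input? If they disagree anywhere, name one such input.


The edit looks behavioral (`(max(abs(2), max(tot, 1)) != (b - tot))` became `(max(abs(2), max(tot, 1)) == (b - tot))`), but over these ranges it never changes the outcome; all 343 inputs agree.
verdict: equivalent


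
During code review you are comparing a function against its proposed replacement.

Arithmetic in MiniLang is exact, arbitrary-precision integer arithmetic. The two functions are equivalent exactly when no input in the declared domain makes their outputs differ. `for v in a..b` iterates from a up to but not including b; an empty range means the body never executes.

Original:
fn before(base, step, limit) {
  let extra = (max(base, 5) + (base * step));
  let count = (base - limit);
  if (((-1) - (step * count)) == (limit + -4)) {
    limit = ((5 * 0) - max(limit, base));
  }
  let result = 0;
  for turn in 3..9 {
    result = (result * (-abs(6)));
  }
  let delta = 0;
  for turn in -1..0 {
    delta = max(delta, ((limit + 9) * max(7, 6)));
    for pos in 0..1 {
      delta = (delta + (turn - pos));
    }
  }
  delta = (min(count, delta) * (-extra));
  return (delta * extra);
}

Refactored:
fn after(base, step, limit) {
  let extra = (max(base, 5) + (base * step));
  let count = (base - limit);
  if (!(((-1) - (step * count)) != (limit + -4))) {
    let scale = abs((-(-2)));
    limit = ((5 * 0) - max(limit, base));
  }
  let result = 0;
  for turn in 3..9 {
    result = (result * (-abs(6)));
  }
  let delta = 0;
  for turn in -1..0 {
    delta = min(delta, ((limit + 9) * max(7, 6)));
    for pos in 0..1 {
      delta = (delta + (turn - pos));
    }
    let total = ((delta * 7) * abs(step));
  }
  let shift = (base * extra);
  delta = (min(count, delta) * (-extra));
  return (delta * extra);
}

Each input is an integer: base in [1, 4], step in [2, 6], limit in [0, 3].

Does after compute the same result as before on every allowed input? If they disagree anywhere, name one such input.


The rewrite breaks on base=1, step=2, limit=0, where the results are -49 and 49.
before: extra := 7 | count := 1 | (((-1) - (step * count)) == (limit + -4)): false | result := 0 | iter turn=3: | result := 0 | iter turn=4: | result := 0 | iter turn=5: | result := 0 | iter turn=6: | result := 0 | iter turn=7: | result := 0 | iter turn=8: | result := 0 | delta := 0 | iter turn=-1: | delta := 63 | iter pos=0: | delta := 62 | delta := -7 | result -49
after: extra := 7 | count := 1 | (!(((-1) - (step * count)) != (limit + -4))): false | result := 0 | iter turn=3: | result := 0 | iter turn=4: | result := 0 | iter turn=5: | result := 0 | iter turn=6: | result := 0 | iter turn=7: | result := 0 | iter turn=8: | result := 0 | delta := 0 | iter turn=-1: | delta := 0 | iter pos=0: | delta := -1 | total := -14 | shift := 7 | delta := 7 | result 49
verdict: not equivalent; witness: base=1, step=2, limit=0


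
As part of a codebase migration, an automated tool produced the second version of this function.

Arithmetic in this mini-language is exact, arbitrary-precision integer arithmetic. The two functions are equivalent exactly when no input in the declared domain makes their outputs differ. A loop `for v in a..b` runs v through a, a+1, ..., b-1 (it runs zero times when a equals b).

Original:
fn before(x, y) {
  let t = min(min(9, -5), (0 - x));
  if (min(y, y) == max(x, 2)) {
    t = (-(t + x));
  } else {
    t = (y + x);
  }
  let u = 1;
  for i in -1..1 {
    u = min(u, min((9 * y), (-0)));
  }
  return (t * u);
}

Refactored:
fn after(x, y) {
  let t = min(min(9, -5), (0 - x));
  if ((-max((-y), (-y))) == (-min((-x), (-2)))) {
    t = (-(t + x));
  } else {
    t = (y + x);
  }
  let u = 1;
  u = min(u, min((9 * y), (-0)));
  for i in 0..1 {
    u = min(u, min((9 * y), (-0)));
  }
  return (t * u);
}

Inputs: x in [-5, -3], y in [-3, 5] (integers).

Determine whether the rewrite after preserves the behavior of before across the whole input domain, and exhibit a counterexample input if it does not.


Although loop structure differs, arithmetic usage differs, statement counts differ, min/max/abs usage differs, constant usage differs, 27/27 inputs agree.
verdict: equivalent


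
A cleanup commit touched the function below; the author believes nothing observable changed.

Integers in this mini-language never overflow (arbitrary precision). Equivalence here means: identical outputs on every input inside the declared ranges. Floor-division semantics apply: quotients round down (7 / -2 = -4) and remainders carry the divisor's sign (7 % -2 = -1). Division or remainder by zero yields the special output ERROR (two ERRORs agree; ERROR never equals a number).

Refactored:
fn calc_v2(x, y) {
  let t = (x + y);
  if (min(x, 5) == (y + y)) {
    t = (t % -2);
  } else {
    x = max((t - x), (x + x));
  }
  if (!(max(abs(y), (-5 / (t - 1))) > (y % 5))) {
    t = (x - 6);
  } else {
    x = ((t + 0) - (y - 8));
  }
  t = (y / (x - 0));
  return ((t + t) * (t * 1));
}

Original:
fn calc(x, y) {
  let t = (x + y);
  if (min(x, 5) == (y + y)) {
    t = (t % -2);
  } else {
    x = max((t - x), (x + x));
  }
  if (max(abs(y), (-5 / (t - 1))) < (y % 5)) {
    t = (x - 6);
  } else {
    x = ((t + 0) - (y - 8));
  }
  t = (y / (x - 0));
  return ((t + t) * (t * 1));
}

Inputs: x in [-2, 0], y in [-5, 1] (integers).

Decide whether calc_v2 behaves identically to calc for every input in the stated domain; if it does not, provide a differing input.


Whatever the rewrite altered, no input in the stated domain can expose a difference; all 21 inputs agree.
verdict: equivalent


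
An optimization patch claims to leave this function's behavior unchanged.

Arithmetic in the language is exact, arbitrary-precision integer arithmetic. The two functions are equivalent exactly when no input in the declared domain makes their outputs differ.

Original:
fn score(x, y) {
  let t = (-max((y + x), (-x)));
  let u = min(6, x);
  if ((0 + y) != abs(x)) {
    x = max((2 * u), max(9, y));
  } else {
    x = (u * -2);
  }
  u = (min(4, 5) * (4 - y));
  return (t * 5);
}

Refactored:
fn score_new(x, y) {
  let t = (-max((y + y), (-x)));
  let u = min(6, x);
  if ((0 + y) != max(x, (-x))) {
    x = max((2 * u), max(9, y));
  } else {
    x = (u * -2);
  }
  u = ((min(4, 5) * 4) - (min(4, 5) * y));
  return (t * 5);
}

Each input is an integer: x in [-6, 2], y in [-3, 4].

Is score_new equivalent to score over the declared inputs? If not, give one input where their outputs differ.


There is a counterexample at x=-6, y=4: -30 on one side, -40 on the other.
score: t = -6; u = -6; ((0 + y) != abs(x)) -> true; x = 9; u = 0; return -30
score_new: t = -8; u = -6; ((0 + y) != max(x, (-x))) -> true; x = 9; u = 0; return -40
verdict: not equivalent; witness: x=-6, y=4


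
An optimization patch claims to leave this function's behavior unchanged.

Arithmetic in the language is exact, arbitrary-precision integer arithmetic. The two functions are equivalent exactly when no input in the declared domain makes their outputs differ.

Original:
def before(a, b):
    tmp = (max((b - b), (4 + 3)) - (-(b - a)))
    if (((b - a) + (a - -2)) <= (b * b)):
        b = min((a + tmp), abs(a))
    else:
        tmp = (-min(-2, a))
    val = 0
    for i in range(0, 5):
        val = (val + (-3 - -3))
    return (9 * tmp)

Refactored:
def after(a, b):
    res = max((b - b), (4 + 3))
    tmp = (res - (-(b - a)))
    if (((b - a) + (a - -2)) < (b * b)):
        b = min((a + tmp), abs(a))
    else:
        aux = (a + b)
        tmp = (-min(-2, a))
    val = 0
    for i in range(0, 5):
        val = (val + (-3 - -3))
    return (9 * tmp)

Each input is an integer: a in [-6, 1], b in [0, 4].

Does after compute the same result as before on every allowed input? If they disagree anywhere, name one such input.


Run the pair on a=-6, b=2.
before: tmp := 15 | (((b - a) + (a - -2)) <= (b * b)): true | b := 6 | val := 0 | iter i=0: | val := 0 | iter i=1: | val := 0 | iter i=2: | val := 0 | iter i=3: | val := 0 | iter i=4: | val := 0 | result 135
after: res := 7 | tmp := 15 | (((b - a) + (a - -2)) < (b * b)): false | aux := -4 | tmp := 6 | val := 0 | iter i=0: | val := 0 | iter i=1: | val := 0 | iter i=2: | val := 0 | iter i=3: | val := 0 | iter i=4: | val := 0 | result 54
135 against 54: the behavior changed.
verdict: not equivalent; witness: a=-6, b=2


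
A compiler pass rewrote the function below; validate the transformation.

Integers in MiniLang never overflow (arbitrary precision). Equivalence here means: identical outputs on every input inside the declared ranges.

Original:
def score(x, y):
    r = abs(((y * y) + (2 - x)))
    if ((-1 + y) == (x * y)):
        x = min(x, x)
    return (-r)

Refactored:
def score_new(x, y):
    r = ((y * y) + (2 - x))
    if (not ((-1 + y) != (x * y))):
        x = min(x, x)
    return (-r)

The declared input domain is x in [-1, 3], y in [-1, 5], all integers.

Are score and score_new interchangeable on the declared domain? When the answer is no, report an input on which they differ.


Take x=3, y=0.
score: r = 1; ((-1 + y) == (x * y)) -> false; return -1
score_new: r = -1; (not ((-1 + y) != (x * y))) -> false; return 1
-1 != 1, so the rewrite changes behavior.
verdict: not equivalent; witness: x=3, y=0


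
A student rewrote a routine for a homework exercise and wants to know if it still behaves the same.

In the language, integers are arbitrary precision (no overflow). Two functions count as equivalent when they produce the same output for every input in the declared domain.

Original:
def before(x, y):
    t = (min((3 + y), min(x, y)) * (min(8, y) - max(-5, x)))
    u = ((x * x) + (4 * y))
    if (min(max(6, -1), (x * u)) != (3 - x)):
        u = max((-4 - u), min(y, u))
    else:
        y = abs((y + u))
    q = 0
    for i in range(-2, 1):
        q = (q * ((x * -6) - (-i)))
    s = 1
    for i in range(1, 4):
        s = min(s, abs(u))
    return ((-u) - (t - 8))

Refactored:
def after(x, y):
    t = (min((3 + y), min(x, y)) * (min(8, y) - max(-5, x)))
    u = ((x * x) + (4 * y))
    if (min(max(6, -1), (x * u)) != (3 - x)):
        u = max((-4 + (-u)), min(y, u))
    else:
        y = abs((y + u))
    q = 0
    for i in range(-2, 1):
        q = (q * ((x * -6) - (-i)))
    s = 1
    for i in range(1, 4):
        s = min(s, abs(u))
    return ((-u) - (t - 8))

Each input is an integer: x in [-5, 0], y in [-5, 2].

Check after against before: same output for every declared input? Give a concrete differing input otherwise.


Equivalent — the differences include arithmetic usage differs, yet no declared input distinguishes the two.
Tracing x=0, y=-5: before: t becomes 25; next u becomes -20; next (min(max(6, -1), (x * u)) != (3 - x)) evaluates to true; next u becomes 16; next q becomes 0; next at i=-2:; next q becomes 0; next at i=-1:; next q becomes 0; next at i=0:; next q becomes 0; next s becomes 1; next at i=1:; next s becomes 1; next at i=2:; next s becomes 1; next at i=3:; next s becomes 1; next final value -33 | after: t becomes 25; next u becomes -20; next (min(max(6, -1), (x * u)) != (3 - x)) evaluates to true; next u becomes 16; next q becomes 0; next at i=-2:; next q becomes 0; next at i=-1:; next q becomes 0; next at i=0:; next q becomes 0; next s becomes 1; next at i=1:; next s becomes 1; next at i=2:; next s becomes 1; next at i=3:; next s becomes 1; next final value -33 — matching result -33.
Every one of the 48 inputs gives matching results.
verdict: equivalent


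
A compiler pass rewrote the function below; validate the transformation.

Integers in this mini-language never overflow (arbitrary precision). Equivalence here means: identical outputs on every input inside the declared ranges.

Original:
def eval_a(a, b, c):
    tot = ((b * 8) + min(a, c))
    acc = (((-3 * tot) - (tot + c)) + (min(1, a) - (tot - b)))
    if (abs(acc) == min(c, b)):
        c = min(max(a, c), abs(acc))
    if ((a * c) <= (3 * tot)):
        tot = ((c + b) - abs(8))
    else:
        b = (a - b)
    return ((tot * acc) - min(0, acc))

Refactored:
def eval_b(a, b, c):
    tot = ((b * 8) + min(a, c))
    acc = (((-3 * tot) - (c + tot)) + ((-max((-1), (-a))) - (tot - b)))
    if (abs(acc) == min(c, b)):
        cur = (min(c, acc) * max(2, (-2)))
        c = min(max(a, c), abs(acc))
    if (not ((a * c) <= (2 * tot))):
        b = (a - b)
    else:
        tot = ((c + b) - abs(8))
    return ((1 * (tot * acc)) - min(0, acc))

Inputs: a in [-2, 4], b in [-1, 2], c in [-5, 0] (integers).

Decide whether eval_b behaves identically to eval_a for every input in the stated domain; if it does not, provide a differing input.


Not equivalent: a=2, b=0, c=-5 separates them (-155 vs -403).
eval_a: tot := -5 | acc := 31 | (abs(acc) == min(c, b)): false | ((a * c) <= (3 * tot)): false | b := 2 | result -155
eval_b: tot := -5 | acc := 31 | (abs(acc) == min(c, b)): false | (not ((a * c) <= (2 * tot))): false | tot := -13 | result -403
verdict: not equivalent; witness: a=2, b=0, c=-5


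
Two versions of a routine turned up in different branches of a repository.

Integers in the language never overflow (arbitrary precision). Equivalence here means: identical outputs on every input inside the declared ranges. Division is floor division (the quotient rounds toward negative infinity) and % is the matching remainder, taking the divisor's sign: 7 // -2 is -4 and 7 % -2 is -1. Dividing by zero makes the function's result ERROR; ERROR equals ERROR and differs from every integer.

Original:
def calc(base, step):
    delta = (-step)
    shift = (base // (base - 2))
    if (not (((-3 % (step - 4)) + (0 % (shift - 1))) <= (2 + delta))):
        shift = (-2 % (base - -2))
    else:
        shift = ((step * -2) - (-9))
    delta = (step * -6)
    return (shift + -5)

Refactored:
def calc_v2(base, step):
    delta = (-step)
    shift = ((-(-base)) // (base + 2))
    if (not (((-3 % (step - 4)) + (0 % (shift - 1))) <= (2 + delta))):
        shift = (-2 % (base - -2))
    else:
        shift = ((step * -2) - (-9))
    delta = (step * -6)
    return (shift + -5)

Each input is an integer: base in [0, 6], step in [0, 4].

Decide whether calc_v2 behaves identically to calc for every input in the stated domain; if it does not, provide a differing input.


Try base=2, step=0.
calc: delta becomes 0; next hits division by zero so the output is ERROR
calc_v2: delta becomes 0; next shift becomes 0; next (not (((-3 % (step - 4)) + (0 % (shift - 1))) <= (2 + delta))) evaluates to false; next shift becomes 9; next delta becomes 0; next final value 4
ERROR against 4: the behavior changed.
verdict: not equivalent; witness: base=2, step=0


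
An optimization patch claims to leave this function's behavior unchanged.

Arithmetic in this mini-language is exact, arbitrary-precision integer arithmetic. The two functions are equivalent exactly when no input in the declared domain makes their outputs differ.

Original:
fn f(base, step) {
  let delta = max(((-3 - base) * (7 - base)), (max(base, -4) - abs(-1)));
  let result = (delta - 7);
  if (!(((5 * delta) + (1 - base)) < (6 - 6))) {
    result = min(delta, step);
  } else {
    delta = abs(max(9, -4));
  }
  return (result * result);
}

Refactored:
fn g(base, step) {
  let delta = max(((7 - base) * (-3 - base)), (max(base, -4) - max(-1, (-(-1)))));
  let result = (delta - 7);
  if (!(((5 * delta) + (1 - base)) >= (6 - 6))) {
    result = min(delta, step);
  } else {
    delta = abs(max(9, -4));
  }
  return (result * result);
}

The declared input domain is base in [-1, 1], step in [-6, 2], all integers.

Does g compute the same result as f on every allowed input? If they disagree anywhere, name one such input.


Consider the input base=-1, step=-6.
f: delta=-2, then result=-9, then (!(((5 * delta) + (1 - base)) < (6 - 6))) is false, then delta=9, then returns 81
g: delta=-2, then result=-9, then (!(((5 * delta) + (1 - base)) >= (6 - 6))) is true, then result=-6, then returns 36
81 != 36, so the rewrite changes behavior.
verdict: not equivalent; witness: base=-1, step=-6


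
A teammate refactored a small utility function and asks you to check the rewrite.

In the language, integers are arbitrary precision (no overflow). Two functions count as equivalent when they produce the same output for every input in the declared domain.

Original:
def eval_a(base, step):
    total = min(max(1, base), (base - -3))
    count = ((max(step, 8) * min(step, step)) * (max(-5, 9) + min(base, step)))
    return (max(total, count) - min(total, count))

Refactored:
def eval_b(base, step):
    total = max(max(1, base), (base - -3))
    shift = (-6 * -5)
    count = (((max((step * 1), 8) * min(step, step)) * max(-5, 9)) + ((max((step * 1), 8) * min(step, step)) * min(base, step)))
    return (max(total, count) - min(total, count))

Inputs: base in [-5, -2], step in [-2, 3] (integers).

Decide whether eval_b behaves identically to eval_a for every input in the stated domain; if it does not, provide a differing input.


There is a counterexample at base=-5, step=-2: 62 on one side, 65 on the other.
eval_a: total becomes -2; next count becomes -64; next final value 62
eval_b: total becomes 1; next shift becomes 30; next count becomes -64; next final value 65
verdict: not equivalent; witness: base=-5, step=-2


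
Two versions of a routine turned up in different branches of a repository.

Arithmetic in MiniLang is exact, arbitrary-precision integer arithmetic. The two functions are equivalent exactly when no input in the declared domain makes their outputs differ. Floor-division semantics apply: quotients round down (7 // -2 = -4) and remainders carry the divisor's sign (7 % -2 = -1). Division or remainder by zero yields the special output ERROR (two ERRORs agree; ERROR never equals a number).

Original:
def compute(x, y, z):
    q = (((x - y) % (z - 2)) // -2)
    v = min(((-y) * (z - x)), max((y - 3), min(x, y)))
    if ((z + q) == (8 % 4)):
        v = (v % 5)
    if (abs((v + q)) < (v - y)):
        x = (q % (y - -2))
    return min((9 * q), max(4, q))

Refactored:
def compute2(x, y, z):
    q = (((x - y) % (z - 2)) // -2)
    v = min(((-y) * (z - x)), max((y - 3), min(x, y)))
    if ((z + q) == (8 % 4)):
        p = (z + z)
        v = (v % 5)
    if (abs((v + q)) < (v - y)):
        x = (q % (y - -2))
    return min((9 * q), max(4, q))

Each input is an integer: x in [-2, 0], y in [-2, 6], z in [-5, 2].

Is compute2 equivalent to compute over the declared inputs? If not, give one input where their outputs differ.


The two are interchangeable: arithmetic usage differs; also local variable names differ; also statement counts differ, and every declared input agrees.
Tracing x=0, y=2, z=-1: compute: q := 1 | v := 0 | ((z + q) == (8 % 4)): true | v := 0 | (abs((v + q)) < (v - y)): false | result 4 | compute2: q := 1 | v := 0 | ((z + q) == (8 % 4)): true | p := -2 | v := 0 | (abs((v + q)) < (v - y)): false | result 4 — matching result 4.
Checked all 216 inputs in the declared domain: the outputs agree on every one.
verdict: equivalent


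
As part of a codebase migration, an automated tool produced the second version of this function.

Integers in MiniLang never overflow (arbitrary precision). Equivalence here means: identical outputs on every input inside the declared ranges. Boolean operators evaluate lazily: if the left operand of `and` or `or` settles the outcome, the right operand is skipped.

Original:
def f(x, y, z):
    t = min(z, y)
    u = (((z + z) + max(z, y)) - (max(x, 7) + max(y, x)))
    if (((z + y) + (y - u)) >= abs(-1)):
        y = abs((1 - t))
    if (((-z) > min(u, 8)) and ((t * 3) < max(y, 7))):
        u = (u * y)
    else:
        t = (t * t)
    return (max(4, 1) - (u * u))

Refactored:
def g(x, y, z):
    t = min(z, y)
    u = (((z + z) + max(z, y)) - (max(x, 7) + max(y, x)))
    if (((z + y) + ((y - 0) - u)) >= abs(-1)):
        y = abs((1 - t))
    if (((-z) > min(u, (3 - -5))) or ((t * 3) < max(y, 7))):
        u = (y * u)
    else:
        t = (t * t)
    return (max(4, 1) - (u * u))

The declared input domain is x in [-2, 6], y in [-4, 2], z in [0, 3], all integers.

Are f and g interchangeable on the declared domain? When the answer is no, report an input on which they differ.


Try x=-2, y=-4, z=2.
f: t becomes -4; next u becomes 1; next (((z + y) + (y - u)) >= abs(-1)) evaluates to false; next (((-z) > min(u, 8)) and ((t * 3) < max(y, 7))) evaluates to false; next t becomes 16; next final value 3
g: t becomes -4; next u becomes 1; next (((z + y) + ((y - 0) - u)) >= abs(-1)) evaluates to false; next (((-z) > min(u, (3 - -5))) or ((t * 3) < max(y, 7))) evaluates to true; next u becomes -4; next final value -12
3 vs -12 — the two versions disagree here.
verdict: not equivalent; witness: x=-2, y=-4, z=2
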